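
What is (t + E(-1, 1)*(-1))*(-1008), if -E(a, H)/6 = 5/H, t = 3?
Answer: -33264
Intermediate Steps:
E(a, H) = -30/H
(t + E(-1, 1)*(-1))*(-1008) = (3 - 30/1*(-1))*(-1008) = (3 - 30*1*(-1))*(-1008) = (3 - 30*(-1))*(-1008) = (3 + 30)*(-1008) = 33*(-1008) = -33264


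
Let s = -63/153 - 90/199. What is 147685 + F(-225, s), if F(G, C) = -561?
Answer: 147124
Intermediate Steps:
s = -2923/3383 (s = -63*1/153 - 90*1/199 = -7/17 - 90/199 = -2923/3383 ≈ -0.86403)
147685 + F(-225, s) = 147685 - 561 = 147124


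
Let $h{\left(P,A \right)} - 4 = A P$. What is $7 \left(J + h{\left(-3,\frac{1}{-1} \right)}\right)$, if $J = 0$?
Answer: $49$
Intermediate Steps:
$h{\left(P,A \right)} = 4 + A P$
$7 \left(J + h{\left(-3,\frac{1}{-1} \right)}\right) = 7 \left(0 + \left(4 + \frac{1}{-1} \left(-3\right)\right)\right) = 7 \left(0 + \left(4 - -3\right)\right) = 7 \left(0 + \left(4 + 3\right)\right) = 7 \left(0 + 7\right) = 7 \cdot 7 = 49$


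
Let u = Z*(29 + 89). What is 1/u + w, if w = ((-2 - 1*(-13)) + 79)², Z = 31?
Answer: 29629801/3658 ≈ 8100.0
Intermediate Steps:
u = 3658 (u = 31*(29 + 89) = 31*118 = 3658)
w = 8100 (w = ((-2 + 13) + 79)² = (11 + 79)² = 90² = 8100)
1/u + w = 1/3658 + 8100 = 29629801/3658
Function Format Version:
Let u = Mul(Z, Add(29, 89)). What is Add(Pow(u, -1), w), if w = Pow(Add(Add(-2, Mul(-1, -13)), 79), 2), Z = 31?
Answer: Rational(29629801, 3658) ≈ 8100.0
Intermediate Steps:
u = 3658 (u = Mul(31, Add(29, 89)) = Mul(31, 118) = 3658)
w = 8100 (w = Pow(Add(Add(-2, 13), 79), 2) = Pow(Add(11, 79), 2) = Pow(90, 2) = 8100)
Add(Pow(u, -1), w) = Add(Pow(3658, -1), 8100) = Add(Rational(1, 3658), 8100) = Rational(29629801, 3658)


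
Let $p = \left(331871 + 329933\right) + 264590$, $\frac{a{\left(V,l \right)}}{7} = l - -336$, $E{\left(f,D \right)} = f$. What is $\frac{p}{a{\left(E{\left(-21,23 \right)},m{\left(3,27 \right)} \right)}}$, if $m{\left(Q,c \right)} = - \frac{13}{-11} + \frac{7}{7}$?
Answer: $\frac{242627}{620} \approx 391.33$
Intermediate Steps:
$m{\left(Q,c \right)} = \frac{24}{11}$ ($m{\left(Q,c \right)} = \left(-13\right) \left(- \frac{1}{11}\right) + 7 \cdot \frac{1}{7} = \frac{13}{11} + 1 = \frac{24}{11}$)
$a{\left(V,l \right)} = 2352 + 7 l$ ($a{\left(V,l \right)} = 7 \left(l - -336\right) = 7 \left(l + 336\right) = 7 \left(336 + l\right) = 2352 + 7 l$)
$p = 926394$ ($p = 661804 + 264590 = 926394$)
$\frac{p}{a{\left(E{\left(-21,23 \right)},m{\left(3,27 \right)} \right)}} = \frac{926394}{2352 + 7 \cdot \frac{24}{11}} = \frac{926394}{2352 + \frac{168}{11}} = \frac{926394}{\frac{26040}{11}} = 926394 \cdot \frac{11}{26040} = \frac{242627}{620}$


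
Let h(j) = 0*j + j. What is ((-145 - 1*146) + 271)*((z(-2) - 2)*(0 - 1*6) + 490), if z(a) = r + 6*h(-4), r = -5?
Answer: -13520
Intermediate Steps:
h(j) = j (h(j) = 0 + j = j)
z(a) = -29 (z(a) = -5 + 6*(-4) = -5 - 24 = -29)
((-145 - 1*146) + 271)*((z(-2) - 2)*(0 - 1*6) + 490) = ((-145 - 1*146) + 271)*((-29 - 2)*(0 - 1*6) + 490) = ((-145 - 146) + 271)*(-31*(0 - 6) + 490) = (-291 + 271)*(-31*(-6) + 490) = -20*(186 + 490) = -20*676 = -13520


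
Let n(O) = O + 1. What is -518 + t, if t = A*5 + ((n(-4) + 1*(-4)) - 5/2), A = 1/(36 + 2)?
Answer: -10020/19 ≈ -527.37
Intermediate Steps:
n(O) = 1 + O
A = 1/38 ≈ 0.026316
t = -178/19 (t = (1/38)*5 + (((1 - 4) + 1*(-4)) - 5/2) = 5/38 + ((-3 - 4) - 5*½) = 5/38 + (-7 - 5/2) = 5/38 - 19/2 = -178/19 ≈ -9.3684)
-518 + t = -518 - 178/19 = -10020/19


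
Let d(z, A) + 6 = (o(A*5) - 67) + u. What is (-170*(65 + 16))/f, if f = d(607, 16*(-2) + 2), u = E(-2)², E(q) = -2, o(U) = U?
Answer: 4590/73 ≈ 62.877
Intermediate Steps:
u = 4 (u = (-2)² = 4)
d(z, A) = -69 + 5*A (d(z, A) = -6 + ((A*5 - 67) + 4) = -6 + ((5*A - 67) + 4) = -6 + ((-67 + 5*A) + 4) = -6 + (-63 + 5*A) = -69 + 5*A)
f = -219 (f = -69 + 5*(16*(-2) + 2) = -69 + 5*(-32 + 2) = -69 + 5*(-30) = -69 - 150 = -219)
(-170*(65 + 16))/f = -170*(65 + 16)/(-219) = -170*81*(-1/219) = -13770*(-1/219) = 4590/73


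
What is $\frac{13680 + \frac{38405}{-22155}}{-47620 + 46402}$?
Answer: $- \frac{60608399}{5396958} \approx -11.23$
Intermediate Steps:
$\frac{13680 + \frac{38405}{-22155}}{-47620 + 46402} = \frac{13680 + 38405 \left(- \frac{1}{22155}\right)}{-1218} = \left(13680 - \frac{7681}{4431}\right) \left(- \frac{1}{1218}\right) = \frac{60608399}{4431} \left(- \frac{1}{1218}\right) = - \frac{60608399}{5396958}$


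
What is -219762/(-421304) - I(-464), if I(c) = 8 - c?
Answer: -99317863/210652 ≈ -471.48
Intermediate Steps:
-219762/(-421304) - I(-464) = -219762/(-421304) - (8 - 1*(-464)) = -219762*(-1/421304) - (8 + 464) = 109881/210652 - 1*472 = 109881/210652 - 472 = -99317863/210652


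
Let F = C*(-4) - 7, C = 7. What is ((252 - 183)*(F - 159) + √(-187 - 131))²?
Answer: (13386 - I*√318)² ≈ 1.7918e+8 - 4.774e+5*I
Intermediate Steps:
F = -35 (F = 7*(-4) - 7 = -28 - 7 = -35)
((252 - 183)*(F - 159) + √(-187 - 131))² = ((252 - 183)*(-35 - 159) + √(-187 - 131))² = (69*(-194) + √(-318))² = (-13386 + I*√318)²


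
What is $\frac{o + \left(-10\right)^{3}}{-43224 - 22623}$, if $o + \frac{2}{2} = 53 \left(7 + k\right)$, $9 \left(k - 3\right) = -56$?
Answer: $\frac{7207}{592623} \approx 0.012161$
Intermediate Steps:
$k = - \frac{29}{9}$ ($k = 3 + \frac{1}{9} \left(-56\right) = 3 - \frac{56}{9} = - \frac{29}{9} \approx -3.2222$)
$o = \frac{1793}{9}$ ($o = -1 + 53 \left(7 - \frac{29}{9}\right) = -1 + 53 \cdot \frac{34}{9} = -1 + \frac{1802}{9} = \frac{1793}{9} \approx 199.22$)
$\frac{o + \left(-10\right)^{3}}{-43224 - 22623} = \frac{\frac{1793}{9} + \left(-10\right)^{3}}{-43224 - 22623} = \frac{\frac{1793}{9} - 1000}{-65847} = \left(- \frac{7207}{9}\right) \left(- \frac{1}{65847}\right) = \frac{7207}{592623}$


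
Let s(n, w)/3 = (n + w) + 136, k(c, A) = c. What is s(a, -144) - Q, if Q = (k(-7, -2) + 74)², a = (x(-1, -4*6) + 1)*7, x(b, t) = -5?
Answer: -4597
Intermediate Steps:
a = -28 (a = (-5 + 1)*7 = -4*7 = -28)
s(n, w) = 408 + 3*n + 3*w (s(n, w) = 3*((n + w) + 136) = 3*(136 + n + w) = 408 + 3*n + 3*w)
Q = 4489 (Q = (-7 + 74)² = 67² = 4489)
s(a, -144) - Q = (408 + 3*(-28) + 3*(-144)) - 1*4489 = (408 - 84 - 432) - 4489 = -108 - 4489 = -4597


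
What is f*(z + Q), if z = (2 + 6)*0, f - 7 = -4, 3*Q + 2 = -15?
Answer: -17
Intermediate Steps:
Q = -17/3 (Q = -⅔ + (⅓)*(-15) = -⅔ - 5 = -17/3 ≈ -5.6667)
f = 3 (f = 7 - 4 = 3)
z = 0 (z = 8*0 = 0)
f*(z + Q) = 3*(0 - 17/3) = 3*(-17/3) = -17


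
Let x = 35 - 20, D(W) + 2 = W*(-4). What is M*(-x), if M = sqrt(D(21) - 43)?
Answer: -15*I*sqrt(129) ≈ -170.37*I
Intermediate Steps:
D(W) = -2 - 4*W (D(W) = -2 + W*(-4) = -2 - 4*W)
x = 15
M = I*sqrt(129) (M = sqrt((-2 - 4*21) - 43) = sqrt((-2 - 84) - 43) = sqrt(-86 - 43) = sqrt(-129) = I*sqrt(129) ≈ 11.358*I)
M*(-x) = (I*sqrt(129))*(-1*15) = (I*sqrt(129))*(-15) = -15*I*sqrt(129)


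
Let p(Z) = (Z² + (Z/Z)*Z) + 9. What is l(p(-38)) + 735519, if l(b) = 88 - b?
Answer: 734192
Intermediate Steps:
p(Z) = 9 + Z + Z² (p(Z) = (Z² + 1*Z) + 9 = (Z² + Z) + 9 = (Z + Z²) + 9 = 9 + Z + Z²)
l(p(-38)) + 735519 = (88 - (9 - 38 + (-38)²)) + 735519 = (88 - (9 - 38 + 1444)) + 735519 = (88 - 1*1415) + 735519 = (88 - 1415) + 735519 = -1327 + 735519 = 734192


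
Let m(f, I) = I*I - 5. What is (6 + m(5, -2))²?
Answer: 25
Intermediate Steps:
m(f, I) = -5 + I² (m(f, I) = I² - 5 = -5 + I²)
(6 + m(5, -2))² = (6 + (-5 + (-2)²))² = (6 + (-5 + 4))² = (6 - 1)² = 5² = 25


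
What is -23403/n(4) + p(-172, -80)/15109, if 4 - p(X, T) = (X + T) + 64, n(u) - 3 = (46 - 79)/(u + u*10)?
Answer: -471460660/45327 ≈ -10401.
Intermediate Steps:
n(u) = 3 - 3/u (n(u) = 3 + (46 - 79)/(u + u*10) = 3 - 33/(u + 10*u) = 3 - 33*1/(11*u) = 3 - 3/u)
p(X, T) = -60 - T - X (p(X, T) = 4 - ((X + T) + 64) = 4 - ((T + X) + 64) = 4 - (64 + T + X) = 4 + (-64 - T - X) = -60 - T - X)
-23403/n(4) + p(-172, -80)/15109 = -23403/(3 - 3/4) + (-60 - 1*(-80) - 1*(-172))/15109 = -23403/(3 - 3*¼) + (-60 + 80 + 172)*(1/15109) = -23403/(3 - ¾) + 192*(1/15109) = -23403/9/4 + 192/15109 = -23403*4/9 + 192/15109 = -31204/3 + 192/15109 = -471460660/45327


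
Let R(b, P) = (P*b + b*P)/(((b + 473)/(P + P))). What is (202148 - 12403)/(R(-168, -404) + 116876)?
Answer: -57872225/74033972 ≈ -0.78170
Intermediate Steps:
R(b, P) = 4*b*P²/(473 + b) (R(b, P) = (P*b + P*b)/(((473 + b)/((2*P)))) = (2*P*b)/(((473 + b)*(1/(2*P)))) = (2*P*b)/(((473 + b)/(2*P))) = (2*P*b)*(2*P/(473 + b)) = 4*b*P²/(473 + b))
(202148 - 12403)/(R(-168, -404) + 116876) = (202148 - 12403)/(4*(-168)*(-404)²/(473 - 168) + 116876) = 189745/(4*(-168)*163216/305 + 116876) = 189745/(4*(-168)*163216*(1/305) + 116876) = 189745/(-109681152/305 + 116876) = 189745/(-74033972/305) = 189745*(-305/74033972) = -57872225/74033972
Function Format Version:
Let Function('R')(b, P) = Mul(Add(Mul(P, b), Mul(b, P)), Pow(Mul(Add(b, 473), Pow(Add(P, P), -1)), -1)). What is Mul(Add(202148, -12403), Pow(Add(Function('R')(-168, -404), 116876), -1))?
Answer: Rational(-57872225, 74033972) ≈ -0.78170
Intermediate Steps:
Function('R')(b, P) = Mul(4, b, Pow(P, 2), Pow(Add(473, b), -1)) (Function('R')(b, P) = Mul(Add(Mul(P, b), Mul(P, b)), Pow(Mul(Add(473, b), Pow(Mul(2, P), -1)), -1)) = Mul(Mul(2, P, b), Pow(Mul(Add(473, b), Mul(Rational(1, 2), Pow(P, -1))), -1)) = Mul(Mul(2, P, b), Pow(Mul(Rational(1, 2), Pow(P, -1), Add(473, b)), -1)) = Mul(Mul(2, P, b), Mul(2, P, Pow(Add(473, b), -1))) = Mul(4, b, Pow(P, 2), Pow(Add(473, b), -1)))
Mul(Add(202148, -12403), Pow(Add(Function('R')(-168, -404), 116876), -1)) = Mul(Add(202148, -12403), Pow(Add(Mul(4, -168, Pow(-404, 2), Pow(Add(473, -168), -1)), 116876), -1)) = Mul(189745, Pow(Add(Mul(4, -168, 163216, Pow(305, -1)), 116876), -1)) = Mul(189745, Pow(Add(Mul(4, -168, 163216, Rational(1, 305)), 116876), -1)) = Mul(189745, Pow(Add(Rational(-109681152, 305), 116876), -1)) = Mul(189745, Pow(Rational(-74033972, 305), -1)) = Mul(189745, Rational(-305, 74033972)) = Rational(-57872225, 74033972)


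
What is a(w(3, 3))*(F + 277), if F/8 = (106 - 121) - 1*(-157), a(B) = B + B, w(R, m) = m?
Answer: 8478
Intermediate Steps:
a(B) = 2*B
F = 1136 (F = 8*((106 - 121) - 1*(-157)) = 8*(-15 + 157) = 8*142 = 1136)
a(w(3, 3))*(F + 277) = (2*3)*(1136 + 277) = 6*1413 = 8478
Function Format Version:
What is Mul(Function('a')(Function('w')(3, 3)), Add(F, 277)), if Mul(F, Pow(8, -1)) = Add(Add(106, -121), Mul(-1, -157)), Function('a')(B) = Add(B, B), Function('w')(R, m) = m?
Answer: 8478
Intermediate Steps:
Function('a')(B) = Mul(2, B)
F = 1136 (F = Mul(8, Add(Add(106, -121), Mul(-1, -157))) = Mul(8, Add(-15, 157)) = Mul(8, 142) = 1136)
Mul(Function('a')(Function('w')(3, 3)), Add(F, 277)) = Mul(Mul(2, 3), Add(1136, 277)) = Mul(6, 1413) = 8478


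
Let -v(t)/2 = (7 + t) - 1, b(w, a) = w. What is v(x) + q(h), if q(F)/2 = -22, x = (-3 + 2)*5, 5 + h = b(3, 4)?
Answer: -46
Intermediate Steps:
h = -2 (h = -5 + 3 = -2)
x = -5 (x = -1*5 = -5)
q(F) = -44 (q(F) = 2*(-22) = -44)
v(t) = -12 - 2*t (v(t) = -2*((7 + t) - 1) = -2*(6 + t) = -12 - 2*t)
v(x) + q(h) = (-12 - 2*(-5)) - 44 = (-12 + 10) - 44 = -2 - 44 = -46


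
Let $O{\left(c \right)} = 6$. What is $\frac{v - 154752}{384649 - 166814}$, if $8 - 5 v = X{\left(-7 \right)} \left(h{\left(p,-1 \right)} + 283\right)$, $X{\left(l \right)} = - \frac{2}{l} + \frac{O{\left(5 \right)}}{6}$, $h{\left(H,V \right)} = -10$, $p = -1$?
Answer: $- \frac{774103}{1089175} \approx -0.71072$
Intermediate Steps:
$X{\left(l \right)} = 1 - \frac{2}{l}$ ($X{\left(l \right)} = - \frac{2}{l} + \frac{6}{6} = - \frac{2}{l} + 6 \cdot \frac{1}{6} = - \frac{2}{l} + 1 = 1 - \frac{2}{l}$)
$v = - \frac{343}{5}$ ($v = \frac{8}{5} - \frac{\frac{-2 - 7}{-7} \left(-10 + 283\right)}{5} = \frac{8}{5} - \frac{\left(- \frac{1}{7}\right) \left(-9\right) 273}{5} = \frac{8}{5} - \frac{\frac{9}{7} \cdot 273}{5} = \frac{8}{5} - \frac{351}{5} = - \frac{343}{5} \approx -68.6$)
$\frac{v - 154752}{384649 - 166814} = \frac{- \frac{343}{5} - 154752}{384649 - 166814} = - \frac{774103}{5 \cdot 217835} = \left(- \frac{774103}{5}\right) \frac{1}{217835} = - \frac{774103}{1089175}$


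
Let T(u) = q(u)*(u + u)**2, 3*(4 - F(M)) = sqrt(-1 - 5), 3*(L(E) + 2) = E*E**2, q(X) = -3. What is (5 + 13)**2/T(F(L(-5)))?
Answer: -243/(12 - I*sqrt(6))**2 ≈ -1.4904 - 0.63491*I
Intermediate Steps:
L(E) = -2 + E**3/3 (L(E) = -2 + (E*E**2)/3 = -2 + E**3/3)
F(M) = 4 - I*sqrt(6)/3 (F(M) = 4 - sqrt(-1 - 5)/3 = 4 - I*sqrt(6)/3)
T(u) = -12*u**2 (T(u) = -3*(u + u)**2 = -3*4*u**2 = -12*u**2)
(5 + 13)**2/T(F(L(-5))) = (5 + 13)**2/((-12*(4 - I*sqrt(6)/3)**2)) = 18**2*(-1/(12*(4 - I*sqrt(6)/3)**2)) = 324*(-1/(12*(4 - I*sqrt(6)/3)**2)) = -27/(4 - I*sqrt(6)/3)**2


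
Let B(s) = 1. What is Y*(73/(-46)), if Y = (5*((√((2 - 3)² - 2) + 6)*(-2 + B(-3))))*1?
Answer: 1095/23 + 365*I/46 ≈ 47.609 + 7.9348*I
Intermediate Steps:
Y = -30 - 5*I (Y = (5*((√((2 - 3)² - 2) + 6)*(-2 + 1)))*1 = (5*((√((-1)² - 2) + 6)*(-1)))*1 = (5*((√(1 - 2) + 6)*(-1)))*1 = (5*((√(-1) + 6)*(-1)))*1 = (5*((I + 6)*(-1)))*1 = (5*((6 + I)*(-1)))*1 = (5*(-6 - I))*1 = (-30 - 5*I)*1 = -30 - 5*I ≈ -30.0 - 5.0*I)
Y*(73/(-46)) = (-30 - 5*I)*(73/(-46)) = (-30 - 5*I)*(73*(-1/46)) = (-30 - 5*I)*(-73/46) = 1095/23 + 365*I/46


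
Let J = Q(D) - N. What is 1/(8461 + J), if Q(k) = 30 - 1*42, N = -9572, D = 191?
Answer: 1/18021 ≈ 5.5491e-5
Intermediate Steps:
Q(k) = -12 (Q(k) = 30 - 42 = -12)
J = 9560 (J = -12 - 1*(-9572) = -12 + 9572 = 9560)
1/(8461 + J) = 1/(8461 + 9560) = 1/18021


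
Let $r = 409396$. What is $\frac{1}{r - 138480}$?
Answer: $\frac{1}{270916} \approx 3.6912 \cdot 10^{-6}$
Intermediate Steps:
$\frac{1}{r - 138480} = \frac{1}{409396 - 138480} = \frac{1}{270916}$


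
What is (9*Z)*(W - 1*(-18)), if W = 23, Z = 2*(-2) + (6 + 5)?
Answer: 2583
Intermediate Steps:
Z = 7 (Z = -4 + 11 = 7)
(9*Z)*(W - 1*(-18)) = (9*7)*(23 - 1*(-18)) = 63*(23 + 18) = 63*41 = 2583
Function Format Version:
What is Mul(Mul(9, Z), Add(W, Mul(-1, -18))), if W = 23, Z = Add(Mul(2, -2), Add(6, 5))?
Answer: 2583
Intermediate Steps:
Z = 7 (Z = Add(-4, 11) = 7)
Mul(Mul(9, Z), Add(W, Mul(-1, -18))) = Mul(Mul(9, 7), Add(23, Mul(-1, -18))) = Mul(63, Add(23, 18)) = Mul(63, 41) = 2583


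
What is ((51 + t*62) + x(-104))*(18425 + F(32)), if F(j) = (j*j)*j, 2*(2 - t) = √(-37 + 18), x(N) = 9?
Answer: 9419512 - 1586983*I*√19 ≈ 9.4195e+6 - 6.9175e+6*I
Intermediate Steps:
t = 2 - I*√19/2 (t = 2 - √(-37 + 18)/2 = 2 - I*√19/2 ≈ 2.0 - 2.1795*I)
F(j) = j³ (F(j) = j²*j = j³)
((51 + t*62) + x(-104))*(18425 + F(32)) = ((51 + (2 - I*√19/2)*62) + 9)*(18425 + 32³) = ((51 + (124 - 31*I*√19)) + 9)*(18425 + 32768) = ((175 - 31*I*√19) + 9)*51193 = (184 - 31*I*√19)*51193 = 9419512 - 1586983*I*√19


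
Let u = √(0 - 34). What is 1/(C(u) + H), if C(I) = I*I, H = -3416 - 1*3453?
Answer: -1/6903 ≈ -0.00014486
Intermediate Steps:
u = I*√34 (u = √(-34) = I*√34 ≈ 5.8309*I)
H = -6869 (H = -3416 - 3453 = -6869)
C(I) = I²
1/(C(u) + H) = 1/((I*√34)² - 6869) = 1/(-34 - 6869) = 1/(-6903) = -1/6903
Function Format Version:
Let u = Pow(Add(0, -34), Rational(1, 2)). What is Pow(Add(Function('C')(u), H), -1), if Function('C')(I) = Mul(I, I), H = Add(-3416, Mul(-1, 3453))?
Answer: Rational(-1, 6903) ≈ -0.00014486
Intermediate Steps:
u = Mul(I, Pow(34, Rational(1, 2))) (u = Pow(-34, Rational(1, 2)) = Mul(I, Pow(34, Rational(1, 2))) ≈ Mul(5.8309, I))
H = -6869 (H = Add(-3416, -3453) = -6869)
Function('C')(I) = Pow(I, 2)
Pow(Add(Function('C')(u), H), -1) = Pow(Add(Pow(Mul(I, Pow(34, Rational(1, 2))), 2), -6869), -1) = Pow(Add(-34, -6869), -1) = Pow(-6903, -1) = Rational(-1, 6903)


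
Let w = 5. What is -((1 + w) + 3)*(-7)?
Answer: 63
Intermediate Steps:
-((1 + w) + 3)*(-7) = -((1 + 5) + 3)*(-7) = -(6 + 3)*(-7) = -1*9*(-7) = -9*(-7) = 63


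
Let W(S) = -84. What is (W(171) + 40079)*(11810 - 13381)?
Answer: -62832145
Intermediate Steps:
(W(171) + 40079)*(11810 - 13381) = (-84 + 40079)*(11810 - 13381) = 39995*(-1571) = -62832145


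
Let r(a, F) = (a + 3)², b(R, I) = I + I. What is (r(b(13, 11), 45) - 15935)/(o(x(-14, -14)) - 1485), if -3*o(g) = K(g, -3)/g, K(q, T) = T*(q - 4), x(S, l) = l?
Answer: 53585/5193 ≈ 10.319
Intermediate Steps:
b(R, I) = 2*I
K(q, T) = T*(-4 + q)
r(a, F) = (3 + a)²
o(g) = -(12 - 3*g)/(3*g) (o(g) = -(-3*(-4 + g))/(3*g) = -(12 - 3*g)/(3*g))
(r(b(13, 11), 45) - 15935)/(o(x(-14, -14)) - 1485) = ((3 + 2*11)² - 15935)/((-4 - 14)/(-14) - 1485) = ((3 + 22)² - 15935)/(-1/14*(-18) - 1485) = (25² - 15935)/(9/7 - 1485) = (625 - 15935)/(-10386/7) = -15310*(-7/10386) = 53585/5193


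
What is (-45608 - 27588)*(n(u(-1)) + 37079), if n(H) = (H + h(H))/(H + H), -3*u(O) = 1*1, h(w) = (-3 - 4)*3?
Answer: -2716376756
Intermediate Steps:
h(w) = -21 (h(w) = -7*3 = -21)
u(O) = -⅓ (u(O) = -1/3 = -⅓*1 = -⅓)
n(H) = (-21 + H)/(2*H) (n(H) = (H - 21)/(H + H) = (-21 + H)/((2*H)) = (-21 + H)*(1/(2*H)) = (-21 + H)/(2*H))
(-45608 - 27588)*(n(u(-1)) + 37079) = (-45608 - 27588)*((-21 - ⅓)/(2*(-⅓)) + 37079) = -73196*((½)*(-3)*(-64/3) + 37079) = -73196*(32 + 37079) = -73196*37111 = -2716376756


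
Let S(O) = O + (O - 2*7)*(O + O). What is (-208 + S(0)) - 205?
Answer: -413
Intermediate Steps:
S(O) = O + 2*O*(-14 + O) (S(O) = O + (O - 14)*(2*O) = O + (-14 + O)*(2*O) = O + 2*O*(-14 + O))
(-208 + S(0)) - 205 = (-208 + 0*(-27 + 2*0)) - 205 = (-208 + 0*(-27 + 0)) - 205 = (-208 + 0*(-27)) - 205 = (-208 + 0) - 205 = -208 - 205 = -413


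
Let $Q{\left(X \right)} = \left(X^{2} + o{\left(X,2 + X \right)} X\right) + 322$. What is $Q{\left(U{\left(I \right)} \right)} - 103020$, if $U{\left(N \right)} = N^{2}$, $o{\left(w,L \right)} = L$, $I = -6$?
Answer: $-100034$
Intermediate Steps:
$Q{\left(X \right)} = 322 + X^{2} + X \left(2 + X\right)$ ($Q{\left(X \right)} = \left(X^{2} + \left(2 + X\right) X\right) + 322 = \left(X^{2} + X \left(2 + X\right)\right) + 322 = 322 + X^{2} + X \left(2 + X\right)$)
$Q{\left(U{\left(I \right)} \right)} - 103020 = \left(322 + 2 \left(-6\right)^{2} + 2 \left(\left(-6\right)^{2}\right)^{2}\right) - 103020 = \left(322 + 2 \cdot 36 + 2 \cdot 36^{2}\right) - 103020 = \left(322 + 72 + 2 \cdot 1296\right) - 103020 = \left(322 + 72 + 2592\right) - 103020 = 2986 - 103020 = -100034$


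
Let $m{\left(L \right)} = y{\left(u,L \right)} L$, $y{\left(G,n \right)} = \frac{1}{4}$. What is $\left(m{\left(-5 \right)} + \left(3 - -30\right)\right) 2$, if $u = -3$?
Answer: $\frac{127}{2} \approx 63.5$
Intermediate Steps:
$y{\left(G,n \right)} = \frac{1}{4}$
$m{\left(L \right)} = \frac{L}{4}$
$\left(m{\left(-5 \right)} + \left(3 - -30\right)\right) 2 = \left(\frac{1}{4} \left(-5\right) + \left(3 - -30\right)\right) 2 = \left(- \frac{5}{4} + \left(3 + 30\right)\right) 2 = \left(- \frac{5}{4} + 33\right) 2 = \frac{127}{4} \cdot 2 = \frac{127}{2}$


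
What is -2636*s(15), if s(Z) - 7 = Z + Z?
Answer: -97532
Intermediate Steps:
s(Z) = 7 + 2*Z (s(Z) = 7 + (Z + Z) = 7 + 2*Z)
-2636*s(15) = -2636*(7 + 2*15) = -2636*(7 + 30) = -2636*37 = -97532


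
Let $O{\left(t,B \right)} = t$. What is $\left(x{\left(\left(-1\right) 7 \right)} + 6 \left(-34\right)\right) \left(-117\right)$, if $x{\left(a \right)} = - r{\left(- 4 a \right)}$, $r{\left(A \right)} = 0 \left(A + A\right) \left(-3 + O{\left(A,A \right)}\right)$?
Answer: $23868$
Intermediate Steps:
$r{\left(A \right)} = 0$ ($r{\left(A \right)} = 0 \left(A + A\right) \left(-3 + A\right) = 0 \cdot 2 A \left(-3 + A\right) = 0 \left(-3 + A\right) = 0$)
$x{\left(a \right)} = 0$ ($x{\left(a \right)} = \left(-1\right) 0 = 0$)
$\left(x{\left(\left(-1\right) 7 \right)} + 6 \left(-34\right)\right) \left(-117\right) = \left(0 + 6 \left(-34\right)\right) \left(-117\right) = \left(0 - 204\right) \left(-117\right) = \left(-204\right) \left(-117\right) = 23868$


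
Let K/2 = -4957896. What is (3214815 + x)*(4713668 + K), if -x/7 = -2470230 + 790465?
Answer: -77892287013080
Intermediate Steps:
K = -9915792 (K = 2*(-4957896) = -9915792)
x = 11758355 (x = -7*(-2470230 + 790465) = -7*(-1679765) = 11758355)
(3214815 + x)*(4713668 + K) = (3214815 + 11758355)*(4713668 - 9915792) = 14973170*(-5202124) = -77892287013080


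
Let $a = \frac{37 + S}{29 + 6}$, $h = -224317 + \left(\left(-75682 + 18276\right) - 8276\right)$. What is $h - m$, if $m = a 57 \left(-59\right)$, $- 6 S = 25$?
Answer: $- \frac{20079093}{70} \approx -2.8684 \cdot 10^{5}$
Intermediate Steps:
$S = - \frac{25}{6}$ ($S = \left(- \frac{1}{6}\right) 25 = - \frac{25}{6} \approx -4.1667$)
$h = -289999$ ($h = -224317 - 65682 = -289999$)
$a = \frac{197}{210}$ ($a = \frac{37 - \frac{25}{6}}{29 + 6} = \frac{197}{6 \cdot 35} = \frac{197}{6} \cdot \frac{1}{35} = \frac{197}{210} \approx 0.9381$)
$m = - \frac{220837}{70}$ ($m = \frac{197}{210} \cdot 57 \left(-59\right) = \frac{3743}{70} \left(-59\right) = - \frac{220837}{70} \approx -3154.8$)
$h - m = -289999 - - \frac{220837}{70} = -289999 + \frac{220837}{70} = - \frac{20079093}{70}$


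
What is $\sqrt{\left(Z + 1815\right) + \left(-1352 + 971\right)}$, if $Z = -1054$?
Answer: $2 \sqrt{95} \approx 19.494$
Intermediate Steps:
$\sqrt{\left(Z + 1815\right) + \left(-1352 + 971\right)} = \sqrt{\left(-1054 + 1815\right) + \left(-1352 + 971\right)} = \sqrt{761 - 381} = \sqrt{380} = 2 \sqrt{95}$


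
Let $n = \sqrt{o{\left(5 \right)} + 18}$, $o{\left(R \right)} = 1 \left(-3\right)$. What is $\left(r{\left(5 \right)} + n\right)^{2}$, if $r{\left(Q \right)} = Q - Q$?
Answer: $15$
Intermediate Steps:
$r{\left(Q \right)} = 0$
$o{\left(R \right)} = -3$
$n = \sqrt{15}$ ($n = \sqrt{-3 + 18} = \sqrt{15} \approx 3.873$)
$\left(r{\left(5 \right)} + n\right)^{2} = \left(0 + \sqrt{15}\right)^{2} = \left(\sqrt{15}\right)^{2} = 15$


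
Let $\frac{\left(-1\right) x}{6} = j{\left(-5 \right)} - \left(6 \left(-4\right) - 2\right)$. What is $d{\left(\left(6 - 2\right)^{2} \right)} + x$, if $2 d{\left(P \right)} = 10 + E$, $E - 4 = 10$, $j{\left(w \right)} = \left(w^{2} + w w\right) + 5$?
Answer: $-474$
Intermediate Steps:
$j{\left(w \right)} = 5 + 2 w^{2}$ ($j{\left(w \right)} = \left(w^{2} + w^{2}\right) + 5 = 2 w^{2} + 5 = 5 + 2 w^{2}$)
$E = 14$ ($E = 4 + 10 = 14$)
$x = -486$ ($x = - 6 \left(\left(5 + 2 \left(-5\right)^{2}\right) - \left(6 \left(-4\right) - 2\right)\right) = - 6 \left(\left(5 + 2 \cdot 25\right) - \left(-24 - 2\right)\right) = - 6 \left(\left(5 + 50\right) - -26\right) = - 6 \left(55 + 26\right) = \left(-6\right) 81 = -486$)
$d{\left(P \right)} = 12$ ($d{\left(P \right)} = \frac{10 + 14}{2} = \frac{1}{2} \cdot 24 = 12$)
$d{\left(\left(6 - 2\right)^{2} \right)} + x = 12 - 486 = -474$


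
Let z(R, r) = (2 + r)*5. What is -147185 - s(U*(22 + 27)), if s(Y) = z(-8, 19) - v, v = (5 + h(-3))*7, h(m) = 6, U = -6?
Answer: -147213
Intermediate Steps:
v = 77 (v = (5 + 6)*7 = 11*7 = 77)
z(R, r) = 10 + 5*r
s(Y) = 28 (s(Y) = (10 + 5*19) - 1*77 = (10 + 95) - 77 = 105 - 77 = 28)
-147185 - s(U*(22 + 27)) = -147185 - 1*28 = -147185 - 28 = -147213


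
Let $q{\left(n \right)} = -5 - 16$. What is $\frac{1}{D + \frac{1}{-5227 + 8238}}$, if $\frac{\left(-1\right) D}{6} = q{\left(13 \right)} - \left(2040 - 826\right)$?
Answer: $\frac{3011}{22311511} \approx 0.00013495$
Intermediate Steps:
$q{\left(n \right)} = -21$
$D = 7410$ ($D = - 6 \left(-21 - \left(2040 - 826\right)\right) = - 6 \left(-21 - 1214\right) = \left(-6\right) \left(-1235\right) = 7410$)
$\frac{1}{D + \frac{1}{-5227 + 8238}} = \frac{1}{7410 + \frac{1}{-5227 + 8238}} = \frac{1}{7410 + \frac{1}{3011}} = \frac{1}{\frac{22311511}{3011}} = \frac{3011}{22311511}$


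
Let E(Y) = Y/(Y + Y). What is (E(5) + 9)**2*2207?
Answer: 796727/4 ≈ 1.9918e+5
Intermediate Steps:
E(Y) = 1/2 (E(Y) = Y/((2*Y)) = Y*(1/(2*Y)) = 1/2)
(E(5) + 9)**2*2207 = (1/2 + 9)**2*2207 = (19/2)**2*2207 = (361/4)*2207 = 796727/4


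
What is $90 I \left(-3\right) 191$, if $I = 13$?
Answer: $-670410$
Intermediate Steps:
$90 I \left(-3\right) 191 = 90 \cdot 13 \left(-3\right) 191 = 90 \left(-39\right) 191 = \left(-3510\right) 191 = -670410$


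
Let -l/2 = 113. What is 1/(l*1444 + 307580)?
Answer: -1/18764 ≈ -5.3294e-5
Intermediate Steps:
l = -226 (l = -2*113 = -226)
1/(l*1444 + 307580) = 1/(-226*1444 + 307580) = 1/(-326344 + 307580) = 1/(-18764) = -1/18764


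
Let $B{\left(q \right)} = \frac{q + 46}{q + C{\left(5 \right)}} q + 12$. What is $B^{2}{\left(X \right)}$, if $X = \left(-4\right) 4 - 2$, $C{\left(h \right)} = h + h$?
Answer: $5625$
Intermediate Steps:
$C{\left(h \right)} = 2 h$
$X = -18$ ($X = -16 - 2 = -18$)
$B{\left(q \right)} = 12 + \frac{q \left(46 + q\right)}{10 + q}$ ($B{\left(q \right)} = \frac{q + 46}{q + 2 \cdot 5} q + 12 = \frac{46 + q}{q + 10} q + 12 = \frac{46 + q}{10 + q} q + 12 = \frac{q \left(46 + q\right)}{10 + q} + 12 = 12 + \frac{q \left(46 + q\right)}{10 + q}$)
$B^{2}{\left(X \right)} = \left(\frac{120 + \left(-18\right)^{2} + 58 \left(-18\right)}{10 - 18}\right)^{2} = \left(\frac{120 + 324 - 1044}{-8}\right)^{2} = \left(\left(- \frac{1}{8}\right) \left(-600\right)\right)^{2} = 75^{2} = 5625$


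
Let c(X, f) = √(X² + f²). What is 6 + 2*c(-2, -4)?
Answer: 6 + 4*√5 ≈ 14.944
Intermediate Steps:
6 + 2*c(-2, -4) = 6 + 2*√((-2)² + (-4)²) = 6 + 2*√(4 + 16) = 6 + 2*√20 = 6 + 2*(2*√5) = 6 + 4*√5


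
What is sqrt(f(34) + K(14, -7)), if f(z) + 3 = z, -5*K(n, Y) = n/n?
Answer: sqrt(770)/5 ≈ 5.5498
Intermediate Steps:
K(n, Y) = -1/5 (K(n, Y) = -n/(5*n) = -1/5*1 = -1/5)
f(z) = -3 + z
sqrt(f(34) + K(14, -7)) = sqrt((-3 + 34) - 1/5) = sqrt(31 - 1/5) = sqrt(154/5) = sqrt(770)/5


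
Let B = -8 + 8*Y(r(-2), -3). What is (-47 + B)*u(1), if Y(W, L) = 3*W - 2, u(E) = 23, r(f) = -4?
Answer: -3841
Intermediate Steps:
Y(W, L) = -2 + 3*W
B = -120 (B = -8 + 8*(-2 + 3*(-4)) = -8 + 8*(-2 - 12) = -8 + 8*(-14) = -8 - 112 = -120)
(-47 + B)*u(1) = (-47 - 120)*23 = -167*23 = -3841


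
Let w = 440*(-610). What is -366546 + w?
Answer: -634946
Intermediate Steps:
w = -268400
-366546 + w = -366546 - 268400 = -634946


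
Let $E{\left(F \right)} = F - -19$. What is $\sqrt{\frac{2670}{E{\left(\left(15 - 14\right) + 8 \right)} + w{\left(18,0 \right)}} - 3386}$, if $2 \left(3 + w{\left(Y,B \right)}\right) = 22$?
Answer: $\frac{i \sqrt{119226}}{6} \approx 57.549 i$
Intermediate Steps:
$w{\left(Y,B \right)} = 8$ ($w{\left(Y,B \right)} = -3 + \frac{1}{2} \cdot 22 = -3 + 11 = 8$)
$E{\left(F \right)} = 19 + F$ ($E{\left(F \right)} = F + 19 = 19 + F$)
$\sqrt{\frac{2670}{E{\left(\left(15 - 14\right) + 8 \right)} + w{\left(18,0 \right)}} - 3386} = \sqrt{\frac{2670}{\left(19 + \left(\left(15 - 14\right) + 8\right)\right) + 8} - 3386} = \sqrt{\frac{2670}{\left(19 + \left(1 + 8\right)\right) + 8} - 3386} = \sqrt{\frac{2670}{\left(19 + 9\right) + 8} - 3386} = \sqrt{\frac{2670}{28 + 8} - 3386} = \sqrt{\frac{2670}{36} - 3386} = \sqrt{2670 \cdot \frac{1}{36} - 3386} = \sqrt{\frac{445}{6} - 3386} = \sqrt{- \frac{19871}{6}} = \frac{i \sqrt{119226}}{6}$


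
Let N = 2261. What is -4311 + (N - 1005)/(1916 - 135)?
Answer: -7676635/1781 ≈ -4310.3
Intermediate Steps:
-4311 + (N - 1005)/(1916 - 135) = -4311 + (2261 - 1005)/(1916 - 135) = -4311 + 1256/1781 = -7676635/1781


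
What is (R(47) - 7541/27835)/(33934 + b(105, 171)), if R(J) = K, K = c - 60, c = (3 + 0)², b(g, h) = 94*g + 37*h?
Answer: -1427126/1395396385 ≈ -0.0010227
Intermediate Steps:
b(g, h) = 37*h + 94*g
c = 9 (c = 3² = 9)
K = -51 (K = 9 - 60 = -51)
R(J) = -51
(R(47) - 7541/27835)/(33934 + b(105, 171)) = (-51 - 7541/27835)/(33934 + (37*171 + 94*105)) = (-51 - 7541*1/27835)/(33934 + (6327 + 9870)) = (-51 - 7541/27835)/(33934 + 16197) = -1427126/27835/50131 = -1427126/27835*1/50131 = -1427126/1395396385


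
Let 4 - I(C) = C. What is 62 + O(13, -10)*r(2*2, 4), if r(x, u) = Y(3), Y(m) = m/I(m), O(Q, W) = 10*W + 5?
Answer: -223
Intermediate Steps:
O(Q, W) = 5 + 10*W
I(C) = 4 - C
Y(m) = m/(4 - m)
r(x, u) = 3 (r(x, u) = -1*3/(-4 + 3) = -1*3/(-1) = -1*3*(-1) = 3)
62 + O(13, -10)*r(2*2, 4) = 62 + (5 + 10*(-10))*3 = 62 + (5 - 100)*3 = 62 - 95*3 = 62 - 285 = -223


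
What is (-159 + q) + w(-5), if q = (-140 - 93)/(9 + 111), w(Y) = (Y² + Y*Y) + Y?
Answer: -13913/120 ≈ -115.94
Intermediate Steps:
w(Y) = Y + 2*Y² (w(Y) = (Y² + Y²) + Y = 2*Y² + Y = Y + 2*Y²)
q = -233/120 ≈ -1.9417
(-159 + q) + w(-5) = (-159 - 233/120) - 5*(1 + 2*(-5)) = -19313/120 - 5*(1 - 10) = -19313/120 - 5*(-9) = -19313/120 + 45 = -13913/120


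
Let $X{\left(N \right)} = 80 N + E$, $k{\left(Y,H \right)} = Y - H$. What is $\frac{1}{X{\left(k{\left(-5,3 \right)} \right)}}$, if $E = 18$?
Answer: $- \frac{1}{622} \approx -0.0016077$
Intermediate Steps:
$X{\left(N \right)} = 18 + 80 N$ ($X{\left(N \right)} = 80 N + 18 = 18 + 80 N$)
$\frac{1}{X{\left(k{\left(-5,3 \right)} \right)}} = \frac{1}{18 + 80 \left(-5 - 3\right)} = \frac{1}{18 + 80 \left(-8\right)} = \frac{1}{18 - 640} = \frac{1}{-622} = - \frac{1}{622}$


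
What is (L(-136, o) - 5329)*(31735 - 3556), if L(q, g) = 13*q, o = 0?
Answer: -199986363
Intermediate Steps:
(L(-136, o) - 5329)*(31735 - 3556) = (13*(-136) - 5329)*(31735 - 3556) = (-1768 - 5329)*28179 = -7097*28179 = -199986363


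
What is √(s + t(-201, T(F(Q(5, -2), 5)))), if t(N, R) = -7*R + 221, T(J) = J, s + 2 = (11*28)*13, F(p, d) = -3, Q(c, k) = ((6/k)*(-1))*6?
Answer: 2*√1061 ≈ 65.146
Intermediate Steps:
Q(c, k) = -36/k (Q(c, k) = -6/k*6 = -36/k)
s = 4002 (s = -2 + (11*28)*13 = -2 + 308*13 = -2 + 4004 = 4002)
t(N, R) = 221 - 7*R
√(s + t(-201, T(F(Q(5, -2), 5)))) = √(4002 + (221 - 7*(-3))) = √(4002 + (221 + 21)) = √(4002 + 242) = √4244 = 2*√1061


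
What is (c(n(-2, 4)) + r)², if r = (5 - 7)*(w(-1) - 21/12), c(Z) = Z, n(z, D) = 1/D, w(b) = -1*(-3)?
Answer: 81/16 ≈ 5.0625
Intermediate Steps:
w(b) = 3
r = -5/2 (r = (5 - 7)*(3 - 21/12) = -2*(3 - 21*1/12) = -2*(3 - 7/4) = -2*5/4 = -5/2 ≈ -2.5000)
(c(n(-2, 4)) + r)² = (1/4 - 5/2)² = (¼ - 5/2)² = (-9/4)² = 81/16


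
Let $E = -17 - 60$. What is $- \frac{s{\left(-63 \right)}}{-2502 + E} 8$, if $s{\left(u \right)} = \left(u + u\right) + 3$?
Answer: $- \frac{984}{2579} \approx -0.38154$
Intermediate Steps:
$E = -77$ ($E = -17 - 60 = -77$)
$s{\left(u \right)} = 3 + 2 u$ ($s{\left(u \right)} = 2 u + 3 = 3 + 2 u$)
$- \frac{s{\left(-63 \right)}}{-2502 + E} 8 = - \frac{3 + 2 \left(-63\right)}{-2502 - 77} \cdot 8 = - \frac{3 - 126}{-2579} \cdot 8 = - \left(-123\right) \left(- \frac{1}{2579}\right) 8 = - \frac{123 \cdot 8}{2579} = \left(-1\right) \frac{984}{2579} = - \frac{984}{2579}$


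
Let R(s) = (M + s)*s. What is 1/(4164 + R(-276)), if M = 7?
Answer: 1/78408 ≈ 1.2754e-5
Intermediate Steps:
R(s) = s*(7 + s) (R(s) = (7 + s)*s = s*(7 + s))
1/(4164 + R(-276)) = 1/(4164 - 276*(7 - 276)) = 1/(4164 - 276*(-269)) = 1/(4164 + 74244) = 1/78408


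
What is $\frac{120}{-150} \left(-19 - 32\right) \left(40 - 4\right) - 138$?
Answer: $\frac{6654}{5} \approx 1330.8$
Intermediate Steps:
$\frac{120}{-150} \left(-19 - 32\right) \left(40 - 4\right) - 138 = 120 \left(- \frac{1}{150}\right) \left(\left(-51\right) 36\right) - 138 = \left(- \frac{4}{5}\right) \left(-1836\right) - 138 = \frac{7344}{5} - 138 = \frac{6654}{5}$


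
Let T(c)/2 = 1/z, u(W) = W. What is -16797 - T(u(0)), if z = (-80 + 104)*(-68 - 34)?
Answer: -20559527/1224 ≈ -16797.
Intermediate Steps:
z = -2448 (z = 24*(-102) = -2448)
T(c) = -1/1224 (T(c) = 2/(-2448) = 2*(-1/2448) = -1/1224)
-16797 - T(u(0)) = -16797 - 1*(-1/1224) = -16797 + 1/1224 = -20559527/1224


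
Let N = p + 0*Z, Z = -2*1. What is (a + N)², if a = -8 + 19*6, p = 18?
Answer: 15376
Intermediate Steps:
a = 106 (a = -8 + 114 = 106)
Z = -2
N = 18 (N = 18 + 0*(-2) = 18 + 0 = 18)
(a + N)² = (106 + 18)² = 124² = 15376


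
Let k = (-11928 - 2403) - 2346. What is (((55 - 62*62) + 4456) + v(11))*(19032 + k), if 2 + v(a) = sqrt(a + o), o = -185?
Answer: 1566075 + 2355*I*sqrt(174) ≈ 1.5661e+6 + 31065.0*I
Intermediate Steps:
v(a) = -2 + sqrt(-185 + a) (v(a) = -2 + sqrt(a - 185) = -2 + sqrt(-185 + a))
k = -16677 (k = -14331 - 2346 = -16677)
(((55 - 62*62) + 4456) + v(11))*(19032 + k) = (((55 - 62*62) + 4456) + (-2 + sqrt(-185 + 11)))*(19032 - 16677) = (((55 - 3844) + 4456) + (-2 + sqrt(-174)))*2355 = ((-3789 + 4456) + (-2 + I*sqrt(174)))*2355 = (667 + (-2 + I*sqrt(174)))*2355 = (665 + I*sqrt(174))*2355 = 1566075 + 2355*I*sqrt(174)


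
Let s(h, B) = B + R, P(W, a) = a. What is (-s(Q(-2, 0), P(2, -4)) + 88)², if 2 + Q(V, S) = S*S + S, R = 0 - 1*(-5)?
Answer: 7569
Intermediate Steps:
R = 5 (R = 0 + 5 = 5)
Q(V, S) = -2 + S + S² (Q(V, S) = -2 + (S*S + S) = -2 + (S² + S) = -2 + (S + S²) = -2 + S + S²)
s(h, B) = 5 + B (s(h, B) = B + 5 = 5 + B)
(-s(Q(-2, 0), P(2, -4)) + 88)² = (-(5 - 4) + 88)² = (-1*1 + 88)² = (-1 + 88)² = 87² = 7569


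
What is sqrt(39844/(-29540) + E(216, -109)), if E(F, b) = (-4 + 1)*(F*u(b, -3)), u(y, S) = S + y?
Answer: sqrt(80777401135)/1055 ≈ 269.40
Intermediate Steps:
E(F, b) = -3*F*(-3 + b) (E(F, b) = (-4 + 1)*(F*(-3 + b)) = -3*F*(-3 + b))
sqrt(39844/(-29540) + E(216, -109)) = sqrt(39844/(-29540) + 3*216*(3 - 1*(-109))) = sqrt(39844*(-1/29540) + 3*216*(3 + 109)) = sqrt(-1423/1055 + 3*216*112) = sqrt(-1423/1055 + 72576) = sqrt(76566257/1055) = sqrt(80777401135)/1055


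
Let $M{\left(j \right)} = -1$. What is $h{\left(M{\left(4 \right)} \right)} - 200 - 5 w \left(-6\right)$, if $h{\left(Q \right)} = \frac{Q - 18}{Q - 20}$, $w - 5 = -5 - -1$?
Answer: $- \frac{125981}{21} \approx -5999.1$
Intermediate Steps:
$w = 1$ ($w = 5 - 4 = 1$)
$h{\left(Q \right)} = \frac{-18 + Q}{-20 + Q}$
$h{\left(M{\left(4 \right)} \right)} - 200 - 5 w \left(-6\right) = \frac{-18 - 1}{-20 - 1} - 200 \left(-5\right) 1 \left(-6\right) = \frac{1}{-21} \left(-19\right) - 200 \left(\left(-5\right) \left(-6\right)\right) = \left(- \frac{1}{21}\right) \left(-19\right) - 6000 = \frac{19}{21} - 6000 = - \frac{125981}{21}$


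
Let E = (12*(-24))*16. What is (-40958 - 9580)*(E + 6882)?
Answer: -114923412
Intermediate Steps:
E = -4608 (E = -288*16 = -4608)
(-40958 - 9580)*(E + 6882) = (-40958 - 9580)*(-4608 + 6882) = -50538*2274 = -114923412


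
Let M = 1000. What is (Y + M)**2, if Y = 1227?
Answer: 4959529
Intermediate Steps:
(Y + M)**2 = (1227 + 1000)**2 = 2227**2 = 4959529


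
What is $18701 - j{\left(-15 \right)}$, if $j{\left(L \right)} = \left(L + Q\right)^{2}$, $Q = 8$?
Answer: $18652$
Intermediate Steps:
$j{\left(L \right)} = \left(8 + L\right)^{2}$ ($j{\left(L \right)} = \left(L + 8\right)^{2} = \left(8 + L\right)^{2}$)
$18701 - j{\left(-15 \right)} = 18701 - \left(8 - 15\right)^{2} = 18701 - \left(-7\right)^{2} = 18701 - 49 = 18652$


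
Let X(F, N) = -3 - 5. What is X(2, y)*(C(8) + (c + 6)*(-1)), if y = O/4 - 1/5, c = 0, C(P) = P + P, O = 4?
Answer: -80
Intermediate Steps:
C(P) = 2*P
y = ⅘ (y = 4/4 - 1/5 = 4*(¼) - 1*⅕ = 1 - ⅕ = ⅘ ≈ 0.80000)
X(F, N) = -8
X(2, y)*(C(8) + (c + 6)*(-1)) = -8*(2*8 + (0 + 6)*(-1)) = -8*(16 + 6*(-1)) = -8*(16 - 6) = -8*10 = -80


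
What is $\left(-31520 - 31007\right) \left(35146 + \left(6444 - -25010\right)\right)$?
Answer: $-4164298200$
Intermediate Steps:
$\left(-31520 - 31007\right) \left(35146 + \left(6444 - -25010\right)\right) = - 62527 \left(35146 + \left(6444 + 25010\right)\right) = - 62527 \left(35146 + 31454\right) = \left(-62527\right) 66600 = -4164298200$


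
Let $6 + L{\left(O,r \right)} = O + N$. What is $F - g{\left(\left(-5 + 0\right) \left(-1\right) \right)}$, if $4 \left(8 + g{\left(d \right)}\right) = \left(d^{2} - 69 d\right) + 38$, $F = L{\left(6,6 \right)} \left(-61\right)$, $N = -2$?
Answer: $\frac{401}{2} \approx 200.5$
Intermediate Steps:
$L{\left(O,r \right)} = -8 + O$ ($L{\left(O,r \right)} = -6 + \left(O - 2\right) = -6 + \left(-2 + O\right) = -8 + O$)
$F = 122$ ($F = \left(-8 + 6\right) \left(-61\right) = \left(-2\right) \left(-61\right) = 122$)
$g{\left(d \right)} = \frac{3}{2} - \frac{69 d}{4} + \frac{d^{2}}{4}$ ($g{\left(d \right)} = -8 + \frac{\left(d^{2} - 69 d\right) + 38}{4} = -8 + \frac{38 + d^{2} - 69 d}{4} = -8 + \left(\frac{19}{2} - \frac{69 d}{4} + \frac{d^{2}}{4}\right) = \frac{3}{2} - \frac{69 d}{4} + \frac{d^{2}}{4}$)
$F - g{\left(\left(-5 + 0\right) \left(-1\right) \right)} = 122 - \left(\frac{3}{2} - \frac{69 \left(-5 + 0\right) \left(-1\right)}{4} + \frac{\left(\left(-5 + 0\right) \left(-1\right)\right)^{2}}{4}\right) = 122 - \left(\frac{3}{2} - \frac{69 \left(\left(-5\right) \left(-1\right)\right)}{4} + \frac{\left(\left(-5\right) \left(-1\right)\right)^{2}}{4}\right) = 122 - \left(\frac{3}{2} - \frac{345}{4} + \frac{5^{2}}{4}\right) = 122 - \left(\frac{3}{2} - \frac{345}{4} + \frac{1}{4} \cdot 25\right) = 122 - \left(\frac{3}{2} - \frac{345}{4} + \frac{25}{4}\right) = 122 - - \frac{157}{2} = 122 + \frac{157}{2} = \frac{401}{2}$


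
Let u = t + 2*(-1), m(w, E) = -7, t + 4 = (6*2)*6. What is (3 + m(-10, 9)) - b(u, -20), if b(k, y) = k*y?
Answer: 1316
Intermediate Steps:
t = 68 (t = -4 + (6*2)*6 = -4 + 12*6 = -4 + 72 = 68)
u = 66 (u = 68 + 2*(-1) = 68 - 2 = 66)
(3 + m(-10, 9)) - b(u, -20) = (3 - 7) - 66*(-20) = -4 - 1*(-1320) = -4 + 1320 = 1316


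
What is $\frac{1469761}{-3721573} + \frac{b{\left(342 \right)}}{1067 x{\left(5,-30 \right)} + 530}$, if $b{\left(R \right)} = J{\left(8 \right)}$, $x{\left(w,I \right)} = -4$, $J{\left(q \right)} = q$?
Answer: $- \frac{2761869601}{6955619937} \approx -0.39707$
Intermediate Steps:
$b{\left(R \right)} = 8$
$\frac{1469761}{-3721573} + \frac{b{\left(342 \right)}}{1067 x{\left(5,-30 \right)} + 530} = \frac{1469761}{-3721573} + \frac{8}{1067 \left(-4\right) + 530} = 1469761 \left(- \frac{1}{3721573}\right) + \frac{8}{-4268 + 530} = - \frac{1469761}{3721573} + \frac{8}{-3738} = - \frac{1469761}{3721573} + 8 \left(- \frac{1}{3738}\right) = - \frac{1469761}{3721573} - \frac{4}{1869} = - \frac{2761869601}{6955619937}$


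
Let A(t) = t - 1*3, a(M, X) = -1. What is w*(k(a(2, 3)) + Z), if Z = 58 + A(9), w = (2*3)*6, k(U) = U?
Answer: 2268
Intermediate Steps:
A(t) = -3 + t (A(t) = t - 3 = -3 + t)
w = 36 (w = 6*6 = 36)
Z = 64 (Z = 58 + (-3 + 9) = 58 + 6 = 64)
w*(k(a(2, 3)) + Z) = 36*(-1 + 64) = 36*63 = 2268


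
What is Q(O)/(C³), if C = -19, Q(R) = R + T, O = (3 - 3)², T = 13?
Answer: -13/6859 ≈ -0.0018953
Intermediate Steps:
O = 0 (O = 0² = 0)
Q(R) = 13 + R (Q(R) = R + 13 = 13 + R)
Q(O)/(C³) = (13 + 0)/((-19)³) = 13/(-6859) = 13*(-1/6859) = -13/6859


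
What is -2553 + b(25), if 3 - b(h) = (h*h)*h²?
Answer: -393175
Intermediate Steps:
b(h) = 3 - h⁴ (b(h) = 3 - h*h*h² = 3 - h²*h² = 3 - h⁴)
-2553 + b(25) = -2553 + (3 - 1*25⁴) = -2553 + (3 - 1*390625) = -2553 + (3 - 390625) = -2553 - 390622 = -393175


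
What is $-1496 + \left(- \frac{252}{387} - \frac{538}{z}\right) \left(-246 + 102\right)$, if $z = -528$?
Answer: $- \frac{732658}{473} \approx -1549.0$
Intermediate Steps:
$-1496 + \left(- \frac{252}{387} - \frac{538}{z}\right) \left(-246 + 102\right) = -1496 + \left(- \frac{252}{387} - \frac{538}{-528}\right) \left(-246 + 102\right) = -1496 + \left(\left(-252\right) \frac{1}{387} - - \frac{269}{264}\right) \left(-144\right) = -1496 + \left(- \frac{28}{43} + \frac{269}{264}\right) \left(-144\right) = -1496 + \frac{4175}{11352} \left(-144\right) = -1496 - \frac{25050}{473} = - \frac{732658}{473}$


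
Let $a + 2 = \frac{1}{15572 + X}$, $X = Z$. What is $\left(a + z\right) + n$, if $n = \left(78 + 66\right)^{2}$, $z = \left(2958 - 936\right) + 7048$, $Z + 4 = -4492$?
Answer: $\frac{330109105}{11076} \approx 29804.0$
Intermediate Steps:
$Z = -4496$ ($Z = -4 - 4492 = -4496$)
$X = -4496$
$z = 9070$ ($z = 2022 + 7048 = 9070$)
$n = 20736$ ($n = 144^{2} = 20736$)
$a = - \frac{22151}{11076}$ ($a = -2 + \frac{1}{15572 - 4496} = -2 + \frac{1}{11076} = - \frac{22151}{11076} \approx -1.9999$)
$\left(a + z\right) + n = \left(- \frac{22151}{11076} + 9070\right) + 20736 = \frac{100437169}{11076} + 20736 = \frac{330109105}{11076}$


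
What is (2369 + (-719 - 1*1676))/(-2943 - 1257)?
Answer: 13/2100 ≈ 0.0061905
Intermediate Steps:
(2369 + (-719 - 1*1676))/(-2943 - 1257) = (2369 + (-719 - 1676))/(-4200) = (2369 - 2395)*(-1/4200) = -26*(-1/4200) = 13/2100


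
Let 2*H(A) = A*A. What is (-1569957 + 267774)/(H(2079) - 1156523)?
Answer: -2604366/2009195 ≈ -1.2962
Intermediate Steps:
H(A) = A²/2 (H(A) = (A*A)/2 = A²/2)
(-1569957 + 267774)/(H(2079) - 1156523) = (-1569957 + 267774)/((½)*2079² - 1156523) = -1302183/((½)*4322241 - 1156523) = -1302183/(4322241/2 - 1156523) = -1302183/2009195/2 = -1302183*2/2009195 = -2604366/2009195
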